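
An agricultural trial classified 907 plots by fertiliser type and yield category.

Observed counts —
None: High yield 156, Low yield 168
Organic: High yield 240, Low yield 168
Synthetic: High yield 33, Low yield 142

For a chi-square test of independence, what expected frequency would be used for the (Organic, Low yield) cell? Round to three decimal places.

215.021

Row total (Organic) = 408; column total (Low yield) = 478; grand total N = 907.
Expected count = (row total × column total) / N = 408 × 478 / 907 = 215.021.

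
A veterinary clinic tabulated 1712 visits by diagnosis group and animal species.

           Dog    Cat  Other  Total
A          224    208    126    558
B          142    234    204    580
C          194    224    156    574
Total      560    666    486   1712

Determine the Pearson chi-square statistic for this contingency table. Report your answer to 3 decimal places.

38.657

Grand total N = 1712.
Expected counts (row total × column total / N):
  A, Dog: 558×560/1712 = 182.5234
  A, Cat: 558×666/1712 = 217.0724
  A, Other: 558×486/1712 = 158.4042
  B, Dog: 580×560/1712 = 189.7196
  B, Cat: 580×666/1712 = 225.6308
  B, Other: 580×486/1712 = 164.6495
  C, Dog: 574×560/1712 = 187.7570
  C, Cat: 574×666/1712 = 223.2967
  C, Other: 574×486/1712 = 162.9463
Contributions (O − E)²/E:
  (224 − 182.5234)²/182.5234 = 9.4251
  (208 − 217.0724)²/217.0724 = 0.3792
  (126 − 158.4042)²/158.4042 = 6.6288
  (142 − 189.7196)²/189.7196 = 12.0028
  (234 − 225.6308)²/225.6308 = 0.3104
  (204 − 164.6495)²/164.6495 = 9.4046
  (194 − 187.7570)²/187.7570 = 0.2076
  (224 − 223.2967)²/223.2967 = 0.0022
  (156 − 162.9463)²/162.9463 = 0.2961
χ² = 9.4251 + 0.3792 + 6.6288 + 12.0028 + 0.3104 + 9.4046 + 0.2076 + 0.0022 + 0.2961 = 38.657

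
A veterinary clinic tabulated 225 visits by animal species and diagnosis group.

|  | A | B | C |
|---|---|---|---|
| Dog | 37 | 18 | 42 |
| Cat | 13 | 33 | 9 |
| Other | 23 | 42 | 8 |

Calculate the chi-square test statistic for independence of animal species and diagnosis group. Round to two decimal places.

43.06

Row totals: 97, 55, 73. Column totals: 73, 93, 59. Grand total N = 225.
Expected counts (row total × column total / N):
  Dog, A: 97×73/225 = 31.4711
  Dog, B: 97×93/225 = 40.0933
  Dog, C: 97×59/225 = 25.4356
  Cat, A: 55×73/225 = 17.8444
  Cat, B: 55×93/225 = 22.7333
  Cat, C: 55×59/225 = 14.4222
  Other, A: 73×73/225 = 23.6844
  Other, B: 73×93/225 = 30.1733
  Other, C: 73×59/225 = 19.1422
Contributions (O − E)²/E:
  (37 − 31.4711)²/31.4711 = 0.9713
  (18 − 40.0933)²/40.0933 = 12.1745
  (42 − 25.4356)²/25.4356 = 10.7872
  (13 − 17.8444)²/17.8444 = 1.3152
  (33 − 22.7333)²/22.7333 = 4.6366
  (9 − 14.4222)²/14.4222 = 2.0385
  (23 − 23.6844)²/23.6844 = 0.0198
  (42 − 30.1733)²/30.1733 = 4.6356
  (8 − 19.1422)²/19.1422 = 6.4856
χ² = 0.9713 + 12.1745 + 10.7872 + 1.3152 + 4.6366 + 2.0385 + 0.0198 + 4.6356 + 6.4856 = 43.06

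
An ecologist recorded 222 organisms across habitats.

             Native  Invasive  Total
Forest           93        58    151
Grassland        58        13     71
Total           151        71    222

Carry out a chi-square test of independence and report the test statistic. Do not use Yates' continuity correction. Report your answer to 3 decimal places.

8.970

Grand total N = 222.
Expected counts (row total × column total / N):
  Forest, Native: 151×151/222 = 102.7072
  Forest, Invasive: 151×71/222 = 48.2928
  Grassland, Native: 71×151/222 = 48.2928
  Grassland, Invasive: 71×71/222 = 22.7072
Contributions (O − E)²/E:
  (93 − 102.7072)²/102.7072 = 0.9175
  (58 − 48.2928)²/48.2928 = 1.9512
  (58 − 48.2928)²/48.2928 = 1.9512
  (13 − 22.7072)²/22.7072 = 4.1498
χ² = 0.9175 + 1.9512 + 1.9512 + 4.1498 = 8.970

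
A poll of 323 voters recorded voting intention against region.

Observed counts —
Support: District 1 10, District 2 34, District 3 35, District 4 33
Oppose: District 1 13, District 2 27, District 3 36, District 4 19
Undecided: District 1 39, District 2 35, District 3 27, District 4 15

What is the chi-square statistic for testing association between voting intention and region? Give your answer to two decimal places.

Row totals: 112, 95, 116. Column totals: 62, 96, 98, 67. Grand total N = 323.
Expected counts (row total × column total / N):
  Support, District 1: 112×62/323 = 21.498
  Support, District 2: 112×96/323 = 33.288
  Support, District 3: 112×98/323 = 33.981
  Support, District 4: 112×67/323 = 23.232
  Oppose, District 1: 95×62/323 = 18.235
  Oppose, District 2: 95×96/323 = 28.235
  Oppose, District 3: 95×98/323 = 28.824
  Oppose, District 4: 95×67/323 = 19.706
  Undecided, District 1: 116×62/323 = 22.266
  Undecided, District 2: 116×96/323 = 34.477
  Undecided, District 3: 116×98/323 = 35.195
  Undecided, District 4: 116×67/323 = 24.062
Contributions (O − E)²/E:
  (10 − 21.498)²/21.498 = 6.1496
  (34 − 33.288)²/33.288 = 0.0152
  (35 − 33.981)²/33.981 = 0.0306
  (33 − 23.232)²/23.232 = 4.1070
  (13 − 18.235)²/18.235 = 1.5029
  (27 − 28.235)²/28.235 = 0.0540
  (36 − 28.824)²/28.824 = 1.7865
  (19 − 19.706)²/19.706 = 0.0253
  (39 − 22.266)²/22.266 = 12.5764
  (35 − 34.477)²/34.477 = 0.0079
  (27 − 35.195)²/35.195 = 1.9082
  (15 − 24.062)²/24.062 = 3.4128
χ² = 6.1496 + 0.0152 + 0.0306 + 4.1070 + 1.5029 + 0.0540 + 1.7865 + 0.0253 + 12.5764 + 0.0079 + 1.9082 + 3.4128 = 31.58

31.58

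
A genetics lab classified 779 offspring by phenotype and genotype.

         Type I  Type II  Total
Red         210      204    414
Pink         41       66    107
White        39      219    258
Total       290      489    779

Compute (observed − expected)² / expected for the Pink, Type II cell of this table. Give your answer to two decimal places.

Row total (Pink) = 107; column total (Type II) = 489; N = 779.
Expected count E = 107 × 489 / 779 = 67.167.
Contribution = (O − E)²/E = (66 − 67.167)² / 67.167 = 0.02.

0.02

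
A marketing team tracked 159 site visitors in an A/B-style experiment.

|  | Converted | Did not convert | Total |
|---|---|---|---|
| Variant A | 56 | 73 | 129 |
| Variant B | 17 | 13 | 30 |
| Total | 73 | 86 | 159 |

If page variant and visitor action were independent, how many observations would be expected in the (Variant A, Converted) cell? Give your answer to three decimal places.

Row total (Variant A) = 129; column total (Converted) = 73; grand total N = 159.
Expected count = (row total × column total) / N = 129 × 73 / 159 = 59.226.

59.226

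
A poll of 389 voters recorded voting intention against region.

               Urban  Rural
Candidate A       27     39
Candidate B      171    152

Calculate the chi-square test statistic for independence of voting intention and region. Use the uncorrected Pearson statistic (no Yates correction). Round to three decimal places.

Row totals: 66, 323. Column totals: 198, 191. Grand total N = 389.
Expected counts (row total × column total / N):
  Candidate A, Urban: 66×198/389 = 33.5938
  Candidate A, Rural: 66×191/389 = 32.4062
  Candidate B, Urban: 323×198/389 = 164.4062
  Candidate B, Rural: 323×191/389 = 158.5938
Contributions (O − E)²/E:
  (27 − 33.5938)²/33.5938 = 1.2942
  (39 − 32.4062)²/32.4062 = 1.3417
  (171 − 164.4062)²/164.4062 = 0.2645
  (152 − 158.5938)²/158.5938 = 0.2741
χ² = 1.2942 + 1.3417 + 0.2645 + 0.2741 = 3.175

3.175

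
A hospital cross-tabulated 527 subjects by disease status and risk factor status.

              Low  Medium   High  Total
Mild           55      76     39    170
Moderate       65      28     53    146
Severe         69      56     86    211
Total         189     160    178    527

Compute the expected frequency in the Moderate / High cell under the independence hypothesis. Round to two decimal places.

Row total (Moderate) = 146; column total (High) = 178; grand total N = 527.
Expected count = (row total × column total) / N = 146 × 178 / 527 = 49.31.

49.31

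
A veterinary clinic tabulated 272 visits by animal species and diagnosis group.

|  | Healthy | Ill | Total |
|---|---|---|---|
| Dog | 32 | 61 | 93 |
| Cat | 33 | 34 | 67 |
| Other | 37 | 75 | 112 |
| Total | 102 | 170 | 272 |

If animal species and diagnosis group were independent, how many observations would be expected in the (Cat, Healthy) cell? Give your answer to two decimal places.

25.13

Row total (Cat) = 67; column total (Healthy) = 102; grand total N = 272.
Expected count = (row total × column total) / N = 67 × 102 / 272 = 25.13.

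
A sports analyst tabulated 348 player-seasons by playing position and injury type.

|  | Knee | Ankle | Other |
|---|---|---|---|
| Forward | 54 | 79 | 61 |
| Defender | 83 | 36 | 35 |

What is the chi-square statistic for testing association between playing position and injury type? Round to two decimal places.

Row totals: 194, 154. Column totals: 137, 115, 96. Grand total N = 348.
Expected counts (row total × column total / N):
  Forward, Knee: 194×137/348 = 76.374
  Forward, Ankle: 194×115/348 = 64.109
  Forward, Other: 194×96/348 = 53.517
  Defender, Knee: 154×137/348 = 60.626
  Defender, Ankle: 154×115/348 = 50.891
  Defender, Other: 154×96/348 = 42.483
Contributions (O − E)²/E:
  (54 − 76.374)²/76.374 = 6.5545
  (79 − 64.109)²/64.109 = 3.4588
  (61 − 53.517)²/53.517 = 1.0463
  (83 − 60.626)²/60.626 = 8.2571
  (36 − 50.891)²/50.891 = 4.3572
  (35 − 42.483)²/42.483 = 1.3181
χ² = 6.5545 + 3.4588 + 1.0463 + 8.2571 + 4.3572 + 1.3181 = 24.99

24.99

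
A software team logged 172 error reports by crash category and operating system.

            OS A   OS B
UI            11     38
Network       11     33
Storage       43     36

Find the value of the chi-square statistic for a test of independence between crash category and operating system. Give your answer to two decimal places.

17.27

Row totals: 49, 44, 79. Column totals: 65, 107. Grand total N = 172.
Expected counts (row total × column total / N):
  UI, OS A: 49×65/172 = 18.517
  UI, OS B: 49×107/172 = 30.483
  Network, OS A: 44×65/172 = 16.628
  Network, OS B: 44×107/172 = 27.372
  Storage, OS A: 79×65/172 = 29.855
  Storage, OS B: 79×107/172 = 49.145
Contributions (O − E)²/E:
  (11 − 18.517)²/18.517 = 3.0515
  (38 − 30.483)²/30.483 = 1.8537
  (11 − 16.628)²/16.628 = 1.9049
  (33 − 27.372)²/27.372 = 1.1572
  (43 − 29.855)²/29.855 = 5.7877
  (36 − 49.145)²/49.145 = 3.5159
χ² = 3.0515 + 1.8537 + 1.9049 + 1.1572 + 5.7877 + 3.5159 = 17.27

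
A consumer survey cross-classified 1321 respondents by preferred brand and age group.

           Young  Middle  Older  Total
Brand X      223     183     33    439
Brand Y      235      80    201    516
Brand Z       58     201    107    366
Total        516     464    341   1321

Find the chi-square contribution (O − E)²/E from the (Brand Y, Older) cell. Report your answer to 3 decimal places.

Row total (Brand Y) = 516; column total (Older) = 341; N = 1321.
Expected count E = 516 × 341 / 1321 = 133.1991.
Contribution = (O − E)²/E = (201 − 133.1991)² / 133.1991 = 34.512.

34.512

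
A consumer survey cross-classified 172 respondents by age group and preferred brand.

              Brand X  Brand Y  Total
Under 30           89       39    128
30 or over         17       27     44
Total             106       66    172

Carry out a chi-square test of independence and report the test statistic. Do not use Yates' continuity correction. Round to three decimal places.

Grand total N = 172.
Expected counts (row total × column total / N):
  Under 30, Brand X: 128×106/172 = 78.8837
  Under 30, Brand Y: 128×66/172 = 49.1163
  30 or over, Brand X: 44×106/172 = 27.1163
  30 or over, Brand Y: 44×66/172 = 16.8837
Contributions (O − E)²/E:
  (89 − 78.8837)²/78.8837 = 1.2973
  (39 − 49.1163)²/49.1163 = 2.0836
  (17 − 27.1163)²/27.1163 = 3.7741
  (27 − 16.8837)²/16.8837 = 6.0614
χ² = 1.2973 + 2.0836 + 3.7741 + 6.0614 = 13.216

13.216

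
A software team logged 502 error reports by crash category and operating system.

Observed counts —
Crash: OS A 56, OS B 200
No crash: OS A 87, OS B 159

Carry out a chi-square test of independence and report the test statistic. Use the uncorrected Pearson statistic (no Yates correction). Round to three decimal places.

Row totals: 256, 246. Column totals: 143, 359. Grand total N = 502.
Expected counts (row total × column total / N):
  Crash, OS A: 256×143/502 = 72.9243
  Crash, OS B: 256×359/502 = 183.0757
  No crash, OS A: 246×143/502 = 70.0757
  No crash, OS B: 246×359/502 = 175.9243
Contributions (O − E)²/E:
  (56 − 72.9243)²/72.9243 = 3.9278
  (200 − 183.0757)²/183.0757 = 1.5646
  (87 − 70.0757)²/70.0757 = 4.0875
  (159 − 175.9243)²/175.9243 = 1.6282
χ² = 3.9278 + 1.5646 + 4.0875 + 1.6282 = 11.208

11.208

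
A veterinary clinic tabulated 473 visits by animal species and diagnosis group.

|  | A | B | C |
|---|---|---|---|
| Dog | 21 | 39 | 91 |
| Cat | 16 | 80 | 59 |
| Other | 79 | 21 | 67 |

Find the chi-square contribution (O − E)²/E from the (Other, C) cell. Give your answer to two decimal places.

Row total (Other) = 167; column total (C) = 217; N = 473.
Expected count E = 167 × 217 / 473 = 76.615.
Contribution = (O − E)²/E = (67 − 76.615)² / 76.615 = 1.21.

1.21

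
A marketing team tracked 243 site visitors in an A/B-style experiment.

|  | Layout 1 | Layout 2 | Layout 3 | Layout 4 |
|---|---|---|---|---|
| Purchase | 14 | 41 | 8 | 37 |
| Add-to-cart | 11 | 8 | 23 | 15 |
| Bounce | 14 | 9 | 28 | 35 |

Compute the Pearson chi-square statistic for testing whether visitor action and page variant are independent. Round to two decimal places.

Row totals: 100, 57, 86. Column totals: 39, 58, 59, 87. Grand total N = 243.
Expected counts (row total × column total / N):
  Purchase, Layout 1: 100×39/243 = 16.049
  Purchase, Layout 2: 100×58/243 = 23.868
  Purchase, Layout 3: 100×59/243 = 24.280
  Purchase, Layout 4: 100×87/243 = 35.802
  Add-to-cart, Layout 1: 57×39/243 = 9.148
  Add-to-cart, Layout 2: 57×58/243 = 13.605
  Add-to-cart, Layout 3: 57×59/243 = 13.840
  Add-to-cart, Layout 4: 57×87/243 = 20.407
  Bounce, Layout 1: 86×39/243 = 13.802
  Bounce, Layout 2: 86×58/243 = 20.527
  Bounce, Layout 3: 86×59/243 = 20.881
  Bounce, Layout 4: 86×87/243 = 30.790
Contributions (O − E)²/E:
  (14 − 16.049)²/16.049 = 0.2616
  (41 − 23.868)²/23.868 = 12.2970
  (8 − 24.280)²/24.280 = 10.9159
  (37 − 35.802)²/35.802 = 0.0401
  (11 − 9.148)²/9.148 = 0.3749
  (8 − 13.605)²/13.605 = 2.3092
  (23 − 13.840)²/13.840 = 6.0625
  (15 − 20.407)²/20.407 = 1.4326
  (14 − 13.802)²/13.802 = 0.0028
  (9 − 20.527)²/20.527 = 6.4730
  (28 − 20.881)²/20.881 = 2.4271
  (35 − 30.790)²/30.790 = 0.5756
χ² = 0.2616 + 12.2970 + 10.9159 + 0.0401 + 0.3749 + 2.3092 + 6.0625 + 1.4326 + 0.0028 + 6.4730 + 2.4271 + 0.5756 = 43.17

43.17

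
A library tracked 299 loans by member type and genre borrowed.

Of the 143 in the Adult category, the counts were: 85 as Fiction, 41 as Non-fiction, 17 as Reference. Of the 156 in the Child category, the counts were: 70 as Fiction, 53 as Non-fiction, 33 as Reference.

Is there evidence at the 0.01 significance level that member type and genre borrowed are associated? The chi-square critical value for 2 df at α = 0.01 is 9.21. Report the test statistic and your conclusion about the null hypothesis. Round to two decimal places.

Row totals: 143, 156. Column totals: 155, 94, 50. Grand total N = 299.
Expected counts (row total × column total / N):
  Adult, Fiction: 143×155/299 = 74.130
  Adult, Non-fiction: 143×94/299 = 44.957
  Adult, Reference: 143×50/299 = 23.913
  Child, Fiction: 156×155/299 = 80.870
  Child, Non-fiction: 156×94/299 = 49.043
  Child, Reference: 156×50/299 = 26.087
Contributions (O − E)²/E:
  (85 − 74.130)²/74.130 = 1.5939
  (41 − 44.957)²/44.957 = 0.3483
  (17 − 23.913)²/23.913 = 1.9985
  (70 − 80.870)²/80.870 = 1.4611
  (53 − 49.043)²/49.043 = 0.3193
  (33 − 26.087)²/26.087 = 1.8319
χ² = 1.5939 + 0.3483 + 1.9985 + 1.4611 + 0.3193 + 1.8319 = 7.55
df = (2−1)(3−1) = 2. Since 7.55 < 9.21, fail to reject the null hypothesis of independence at α = 0.01.

7.55; fail to reject H₀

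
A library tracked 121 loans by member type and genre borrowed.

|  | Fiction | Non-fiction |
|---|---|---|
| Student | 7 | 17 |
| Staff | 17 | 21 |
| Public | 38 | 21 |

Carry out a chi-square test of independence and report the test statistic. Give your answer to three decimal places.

Row totals: 24, 38, 59. Column totals: 62, 59. Grand total N = 121.
Expected counts (row total × column total / N):
  Student, Fiction: 24×62/121 = 12.2975
  Student, Non-fiction: 24×59/121 = 11.7025
  Staff, Fiction: 38×62/121 = 19.4711
  Staff, Non-fiction: 38×59/121 = 18.5289
  Public, Fiction: 59×62/121 = 30.2314
  Public, Non-fiction: 59×59/121 = 28.7686
Contributions (O − E)²/E:
  (7 − 12.2975)²/12.2975 = 2.2820
  (17 − 11.7025)²/11.7025 = 2.3981
  (17 − 19.4711)²/19.4711 = 0.3136
  (21 − 18.5289)²/18.5289 = 0.3296
  (38 − 30.2314)²/30.2314 = 1.9963
  (21 − 28.7686)²/28.7686 = 2.0978
χ² = 2.2820 + 2.3981 + 0.3136 + 0.3296 + 1.9963 + 2.0978 = 9.417

9.417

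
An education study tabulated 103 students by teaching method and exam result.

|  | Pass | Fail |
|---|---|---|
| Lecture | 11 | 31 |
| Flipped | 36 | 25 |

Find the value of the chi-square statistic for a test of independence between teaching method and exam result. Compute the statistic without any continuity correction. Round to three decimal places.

Row totals: 42, 61. Column totals: 47, 56. Grand total N = 103.
Expected counts (row total × column total / N):
  Lecture, Pass: 42×47/103 = 19.1650
  Lecture, Fail: 42×56/103 = 22.8350
  Flipped, Pass: 61×47/103 = 27.8350
  Flipped, Fail: 61×56/103 = 33.1650
Contributions (O − E)²/E:
  (11 − 19.1650)²/19.1650 = 3.4786
  (31 − 22.8350)²/22.8350 = 2.9195
  (36 − 27.8350)²/27.8350 = 2.3951
  (25 − 33.1650)²/33.1650 = 2.0102
χ² = 3.4786 + 2.9195 + 2.3951 + 2.0102 = 10.803

10.803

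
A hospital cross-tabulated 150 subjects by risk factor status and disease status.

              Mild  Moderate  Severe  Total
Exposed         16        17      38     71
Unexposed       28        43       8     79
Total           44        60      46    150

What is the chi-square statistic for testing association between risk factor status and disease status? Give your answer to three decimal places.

Grand total N = 150.
Expected counts (row total × column total / N):
  Exposed, Mild: 71×44/150 = 20.8267
  Exposed, Moderate: 71×60/150 = 28.4000
  Exposed, Severe: 71×46/150 = 21.7733
  Unexposed, Mild: 79×44/150 = 23.1733
  Unexposed, Moderate: 79×60/150 = 31.6000
  Unexposed, Severe: 79×46/150 = 24.2267
Contributions (O − E)²/E:
  (16 − 20.8267)²/20.8267 = 1.1186
  (17 − 28.4000)²/28.4000 = 4.5761
  (38 − 21.7733)²/21.7733 = 12.0931
  (28 − 23.1733)²/23.1733 = 1.0053
  (43 − 31.6000)²/31.6000 = 4.1127
  (8 − 24.2267)²/24.2267 = 10.8684
χ² = 1.1186 + 4.5761 + 12.0931 + 1.0053 + 4.1127 + 10.8684 = 33.774

33.774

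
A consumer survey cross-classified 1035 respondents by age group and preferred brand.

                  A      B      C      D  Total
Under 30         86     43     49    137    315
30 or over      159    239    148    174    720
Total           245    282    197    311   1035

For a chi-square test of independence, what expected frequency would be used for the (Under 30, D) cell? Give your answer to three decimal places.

94.652

Row total (Under 30) = 315; column total (D) = 311; grand total N = 1035.
Expected count = (row total × column total) / N = 315 × 311 / 1035 = 94.652.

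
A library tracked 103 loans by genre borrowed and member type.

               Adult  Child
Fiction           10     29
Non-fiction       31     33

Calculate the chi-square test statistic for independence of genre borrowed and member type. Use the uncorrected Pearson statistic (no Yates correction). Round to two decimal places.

Row totals: 39, 64. Column totals: 41, 62. Grand total N = 103.
Expected counts (row total × column total / N):
  Fiction, Adult: 39×41/103 = 15.524
  Fiction, Child: 39×62/103 = 23.476
  Non-fiction, Adult: 64×41/103 = 25.476
  Non-fiction, Child: 64×62/103 = 38.524
Contributions (O − E)²/E:
  (10 − 15.524)²/15.524 = 1.9656
  (29 − 23.476)²/23.476 = 1.2998
  (31 − 25.476)²/25.476 = 1.1978
  (33 − 38.524)²/38.524 = 0.7921
χ² = 1.9656 + 1.2998 + 1.1978 + 0.7921 = 5.26

5.26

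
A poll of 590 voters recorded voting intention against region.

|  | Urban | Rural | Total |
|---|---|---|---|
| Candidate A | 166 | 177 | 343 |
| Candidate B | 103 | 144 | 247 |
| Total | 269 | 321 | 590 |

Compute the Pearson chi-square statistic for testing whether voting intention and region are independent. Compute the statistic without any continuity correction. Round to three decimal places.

2.596

Grand total N = 590.
Expected counts (row total × column total / N):
  Candidate A, Urban: 343×269/590 = 156.3847
  Candidate A, Rural: 343×321/590 = 186.6153
  Candidate B, Urban: 247×269/590 = 112.6153
  Candidate B, Rural: 247×321/590 = 134.3847
Contributions (O − E)²/E:
  (166 − 156.3847)²/156.3847 = 0.5912
  (177 − 186.6153)²/186.6153 = 0.4954
  (103 − 112.6153)²/112.6153 = 0.8210
  (144 − 134.3847)²/134.3847 = 0.6880
χ² = 0.5912 + 0.4954 + 0.8210 + 0.6880 = 2.596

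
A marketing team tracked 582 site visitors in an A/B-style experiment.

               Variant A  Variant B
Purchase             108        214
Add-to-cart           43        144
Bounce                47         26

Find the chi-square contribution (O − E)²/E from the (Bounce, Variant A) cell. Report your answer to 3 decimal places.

19.782

Row total (Bounce) = 73; column total (Variant A) = 198; N = 582.
Expected count E = 73 × 198 / 582 = 24.8351.
Contribution = (O − E)²/E = (47 − 24.8351)² / 24.8351 = 19.782.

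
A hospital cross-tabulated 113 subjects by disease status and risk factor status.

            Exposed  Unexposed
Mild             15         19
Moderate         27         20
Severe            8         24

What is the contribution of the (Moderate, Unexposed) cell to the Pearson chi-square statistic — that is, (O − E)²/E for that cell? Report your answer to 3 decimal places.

1.469

Row total (Moderate) = 47; column total (Unexposed) = 63; N = 113.
Expected count E = 47 × 63 / 113 = 26.20354.
Contribution = (O − E)²/E = (20 − 26.20354)² / 26.20354 = 1.469.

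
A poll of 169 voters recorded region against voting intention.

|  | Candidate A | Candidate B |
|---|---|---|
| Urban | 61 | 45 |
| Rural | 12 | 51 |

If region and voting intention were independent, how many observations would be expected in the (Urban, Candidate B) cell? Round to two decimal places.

Row total (Urban) = 106; column total (Candidate B) = 96; grand total N = 169.
Expected count = (row total × column total) / N = 106 × 96 / 169 = 60.21.

60.21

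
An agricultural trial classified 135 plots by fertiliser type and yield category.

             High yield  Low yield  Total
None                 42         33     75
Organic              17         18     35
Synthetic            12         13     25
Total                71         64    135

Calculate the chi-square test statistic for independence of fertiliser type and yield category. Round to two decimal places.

0.79

Grand total N = 135.
Expected counts (row total × column total / N):
  None, High yield: 75×71/135 = 39.444
  None, Low yield: 75×64/135 = 35.556
  Organic, High yield: 35×71/135 = 18.407
  Organic, Low yield: 35×64/135 = 16.593
  Synthetic, High yield: 25×71/135 = 13.148
  Synthetic, Low yield: 25×64/135 = 11.852
Contributions (O − E)²/E:
  (42 − 39.444)²/39.444 = 0.1656
  (33 − 35.556)²/35.556 = 0.1837
  (17 − 18.407)²/18.407 = 0.1075
  (18 − 16.593)²/16.593 = 0.1193
  (12 − 13.148)²/13.148 = 0.1002
  (13 − 11.852)²/11.852 = 0.1112
χ² = 0.1656 + 0.1837 + 0.1075 + 0.1193 + 0.1002 + 0.1112 = 0.79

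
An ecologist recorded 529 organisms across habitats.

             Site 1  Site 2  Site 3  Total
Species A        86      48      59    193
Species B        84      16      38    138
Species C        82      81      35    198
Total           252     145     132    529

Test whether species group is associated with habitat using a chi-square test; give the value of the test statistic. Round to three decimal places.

Grand total N = 529.
Expected counts (row total × column total / N):
  Species A, Site 1: 193×252/529 = 91.9395
  Species A, Site 2: 193×145/529 = 52.9017
  Species A, Site 3: 193×132/529 = 48.1588
  Species B, Site 1: 138×252/529 = 65.7391
  Species B, Site 2: 138×145/529 = 37.8261
  Species B, Site 3: 138×132/529 = 34.4348
  Species C, Site 1: 198×252/529 = 94.3214
  Species C, Site 2: 198×145/529 = 54.2722
  Species C, Site 3: 198×132/529 = 49.4064
Contributions (O − E)²/E:
  (86 − 91.9395)²/91.9395 = 0.3837
  (48 − 52.9017)²/52.9017 = 0.4542
  (59 − 48.1588)²/48.1588 = 2.4405
  (84 − 65.7391)²/65.7391 = 5.0725
  (16 − 37.8261)²/37.8261 = 12.5939
  (38 − 34.4348)²/34.4348 = 0.3691
  (82 − 94.3214)²/94.3214 = 1.6096
  (81 − 54.2722)²/54.2722 = 13.1628
  (35 − 49.4064)²/49.4064 = 4.2008
χ² = 0.3837 + 0.4542 + 2.4405 + 5.0725 + 12.5939 + 0.3691 + 1.6096 + 13.1628 + 4.2008 = 40.287

40.287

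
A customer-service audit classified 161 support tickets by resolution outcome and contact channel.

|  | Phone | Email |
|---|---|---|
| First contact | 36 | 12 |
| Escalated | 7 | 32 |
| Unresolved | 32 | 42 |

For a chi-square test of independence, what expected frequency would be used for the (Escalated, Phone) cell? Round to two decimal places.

Row total (Escalated) = 39; column total (Phone) = 75; grand total N = 161.
Expected count = (row total × column total) / N = 39 × 75 / 161 = 18.17.

18.17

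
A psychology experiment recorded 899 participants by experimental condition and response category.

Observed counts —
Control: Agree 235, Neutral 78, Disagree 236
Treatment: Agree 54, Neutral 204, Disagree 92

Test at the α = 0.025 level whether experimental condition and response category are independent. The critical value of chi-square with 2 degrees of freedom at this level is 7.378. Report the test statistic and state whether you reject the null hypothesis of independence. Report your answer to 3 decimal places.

Row totals: 549, 350. Column totals: 289, 282, 328. Grand total N = 899.
Expected counts (row total × column total / N):
  Control, Agree: 549×289/899 = 176.4861
  Control, Neutral: 549×282/899 = 172.2113
  Control, Disagree: 549×328/899 = 200.3026
  Treatment, Agree: 350×289/899 = 112.5139
  Treatment, Neutral: 350×282/899 = 109.7887
  Treatment, Disagree: 350×328/899 = 127.6974
Contributions (O − E)²/E:
  (235 − 176.4861)²/176.4861 = 19.4003
  (78 − 172.2113)²/172.2113 = 51.5400
  (236 − 200.3026)²/200.3026 = 6.3619
  (54 − 112.5139)²/112.5139 = 30.4307
  (204 − 109.7887)²/109.7887 = 80.8441
  (92 − 127.6974)²/127.6974 = 9.9791
χ² = 19.4003 + 51.5400 + 6.3619 + 30.4307 + 80.8441 + 9.9791 = 198.556
df = (2−1)(3−1) = 2. Since 198.556 > 7.378, reject the null hypothesis of independence at α = 0.025.

198.556; reject H₀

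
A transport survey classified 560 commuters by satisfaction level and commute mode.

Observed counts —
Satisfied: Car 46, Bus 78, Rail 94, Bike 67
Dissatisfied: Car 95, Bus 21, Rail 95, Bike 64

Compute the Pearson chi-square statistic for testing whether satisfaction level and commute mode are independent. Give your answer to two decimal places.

49.76

Row totals: 285, 275. Column totals: 141, 99, 189, 131. Grand total N = 560.
Expected counts (row total × column total / N):
  Satisfied, Car: 285×141/560 = 71.759
  Satisfied, Bus: 285×99/560 = 50.384
  Satisfied, Rail: 285×189/560 = 96.188
  Satisfied, Bike: 285×131/560 = 66.670
  Dissatisfied, Car: 275×141/560 = 69.241
  Dissatisfied, Bus: 275×99/560 = 48.616
  Dissatisfied, Rail: 275×189/560 = 92.812
  Dissatisfied, Bike: 275×131/560 = 64.330
Contributions (O − E)²/E:
  (46 − 71.759)²/71.759 = 9.2466
  (78 − 50.384)²/50.384 = 15.1366
  (94 − 96.188)²/96.188 = 0.0498
  (67 − 66.670)²/66.670 = 0.0016
  (95 − 69.241)²/69.241 = 9.5828
  (21 − 48.616)²/48.616 = 15.6871
  (95 − 92.812)²/92.812 = 0.0516
  (64 − 64.330)²/64.330 = 0.0017
χ² = 9.2466 + 15.1366 + 0.0498 + 0.0016 + 9.5828 + 15.6871 + 0.0516 + 0.0017 = 49.76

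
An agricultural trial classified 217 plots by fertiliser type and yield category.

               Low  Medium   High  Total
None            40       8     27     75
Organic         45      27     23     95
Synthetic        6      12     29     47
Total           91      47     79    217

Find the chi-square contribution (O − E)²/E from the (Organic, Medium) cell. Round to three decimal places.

2.006

Row total (Organic) = 95; column total (Medium) = 47; N = 217.
Expected count E = 95 × 47 / 217 = 20.5760.
Contribution = (O − E)²/E = (27 − 20.5760)² / 20.5760 = 2.006.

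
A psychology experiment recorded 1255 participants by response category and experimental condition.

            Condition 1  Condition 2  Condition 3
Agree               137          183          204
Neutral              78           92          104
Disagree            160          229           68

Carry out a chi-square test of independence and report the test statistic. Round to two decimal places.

Row totals: 524, 274, 457. Column totals: 375, 504, 376. Grand total N = 1255.
Expected counts (row total × column total / N):
  Agree, Condition 1: 524×375/1255 = 156.574
  Agree, Condition 2: 524×504/1255 = 210.435
  Agree, Condition 3: 524×376/1255 = 156.991
  Neutral, Condition 1: 274×375/1255 = 81.873
  Neutral, Condition 2: 274×504/1255 = 110.037
  Neutral, Condition 3: 274×376/1255 = 82.091
  Disagree, Condition 1: 457×375/1255 = 136.554
  Disagree, Condition 2: 457×504/1255 = 183.528
  Disagree, Condition 3: 457×376/1255 = 136.918
Contributions (O − E)²/E:
  (137 − 156.574)²/156.574 = 2.4470
  (183 − 210.435)²/210.435 = 3.5768
  (204 − 156.991)²/156.991 = 14.0763
  (78 − 81.873)²/81.873 = 0.1832
  (92 − 110.037)²/110.037 = 2.9566
  (104 − 82.091)²/82.091 = 5.8472
  (160 − 136.554)²/136.554 = 4.0256
  (229 − 183.528)²/183.528 = 11.2664
  (68 − 136.918)²/136.918 = 34.6900
χ² = 2.4470 + 3.5768 + 14.0763 + 0.1832 + 2.9566 + 5.8472 + 4.0256 + 11.2664 + 34.6900 = 79.07

79.07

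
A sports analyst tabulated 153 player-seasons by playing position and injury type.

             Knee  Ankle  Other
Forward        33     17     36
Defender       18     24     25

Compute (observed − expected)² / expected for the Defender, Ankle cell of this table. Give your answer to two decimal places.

Row total (Defender) = 67; column total (Ankle) = 41; N = 153.
Expected count E = 67 × 41 / 153 = 17.9542.
Contribution = (O − E)²/E = (24 − 17.9542)² / 17.9542 = 2.04.

2.04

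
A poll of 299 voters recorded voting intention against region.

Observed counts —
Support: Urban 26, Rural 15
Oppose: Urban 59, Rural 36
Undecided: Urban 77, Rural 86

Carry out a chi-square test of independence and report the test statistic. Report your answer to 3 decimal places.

6.975

Row totals: 41, 95, 163. Column totals: 162, 137. Grand total N = 299.
Expected counts (row total × column total / N):
  Support, Urban: 41×162/299 = 22.2140
  Support, Rural: 41×137/299 = 18.7860
  Oppose, Urban: 95×162/299 = 51.4716
  Oppose, Rural: 95×137/299 = 43.5284
  Undecided, Urban: 163×162/299 = 88.3144
  Undecided, Rural: 163×137/299 = 74.6856
Contributions (O − E)²/E:
  (26 − 22.2140)²/22.2140 = 0.6453
  (15 − 18.7860)²/18.7860 = 0.7630
  (59 − 51.4716)²/51.4716 = 1.1011
  (36 − 43.5284)²/43.5284 = 1.3021
  (77 − 88.3144)²/88.3144 = 1.4495
  (86 − 74.6856)²/74.6856 = 1.7141
χ² = 0.6453 + 0.7630 + 1.1011 + 1.3021 + 1.4495 + 1.7141 = 6.975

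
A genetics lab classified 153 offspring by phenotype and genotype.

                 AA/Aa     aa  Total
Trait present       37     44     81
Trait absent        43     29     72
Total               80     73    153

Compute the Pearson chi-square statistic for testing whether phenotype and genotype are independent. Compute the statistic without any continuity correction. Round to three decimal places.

Grand total N = 153.
Expected counts (row total × column total / N):
  Trait present, AA/Aa: 81×80/153 = 42.3529
  Trait present, aa: 81×73/153 = 38.6471
  Trait absent, AA/Aa: 72×80/153 = 37.6471
  Trait absent, aa: 72×73/153 = 34.3529
Contributions (O − E)²/E:
  (37 − 42.3529)²/42.3529 = 0.6765
  (44 − 38.6471)²/38.6471 = 0.7414
  (43 − 37.6471)²/37.6471 = 0.7611
  (29 − 34.3529)²/34.3529 = 0.8341
χ² = 0.6765 + 0.7414 + 0.7611 + 0.8341 = 3.013

3.013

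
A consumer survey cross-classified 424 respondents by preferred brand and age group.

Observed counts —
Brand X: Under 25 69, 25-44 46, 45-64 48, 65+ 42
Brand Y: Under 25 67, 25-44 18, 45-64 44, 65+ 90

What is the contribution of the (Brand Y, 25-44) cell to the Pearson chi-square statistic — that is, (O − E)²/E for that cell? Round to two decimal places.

Row total (Brand Y) = 219; column total (25-44) = 64; N = 424.
Expected count E = 219 × 64 / 424 = 33.057.
Contribution = (O − E)²/E = (18 − 33.057)² / 33.057 = 6.86.

6.86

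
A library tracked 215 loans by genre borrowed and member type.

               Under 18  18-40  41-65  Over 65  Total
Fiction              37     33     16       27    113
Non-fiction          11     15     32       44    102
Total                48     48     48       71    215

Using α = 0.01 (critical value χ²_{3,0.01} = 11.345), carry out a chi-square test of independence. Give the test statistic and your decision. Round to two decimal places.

Grand total N = 215.
Expected counts (row total × column total / N):
  Fiction, Under 18: 113×48/215 = 25.228
  Fiction, 18-40: 113×48/215 = 25.228
  Fiction, 41-65: 113×48/215 = 25.228
  Fiction, Over 65: 113×71/215 = 37.316
  Non-fiction, Under 18: 102×48/215 = 22.772
  Non-fiction, 18-40: 102×48/215 = 22.772
  Non-fiction, 41-65: 102×48/215 = 22.772
  Non-fiction, Over 65: 102×71/215 = 33.684
Contributions (O − E)²/E:
  (37 − 25.228)²/25.228 = 5.4931
  (33 − 25.228)²/25.228 = 2.3943
  (16 − 25.228)²/25.228 = 3.3755
  (27 − 37.316)²/37.316 = 2.8519
  (11 − 22.772)²/22.772 = 6.0855
  (15 − 22.772)²/22.772 = 2.6526
  (32 − 22.772)²/22.772 = 3.7395
  (44 − 33.684)²/33.684 = 3.1594
χ² = 5.4931 + 2.3943 + 3.3755 + 2.8519 + 6.0855 + 2.6526 + 3.7395 + 3.1594 = 29.75
df = (2−1)(4−1) = 3. Since 29.75 > 11.345, reject the null hypothesis of independence at α = 0.01.

29.75; reject H₀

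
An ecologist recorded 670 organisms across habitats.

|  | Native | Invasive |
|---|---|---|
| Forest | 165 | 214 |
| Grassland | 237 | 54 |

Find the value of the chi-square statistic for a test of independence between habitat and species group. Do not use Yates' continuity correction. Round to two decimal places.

Row totals: 379, 291. Column totals: 402, 268. Grand total N = 670.
Expected counts (row total × column total / N):
  Forest, Native: 379×402/670 = 227.400
  Forest, Invasive: 379×268/670 = 151.600
  Grassland, Native: 291×402/670 = 174.600
  Grassland, Invasive: 291×268/670 = 116.400
Contributions (O − E)²/E:
  (165 − 227.400)²/227.400 = 17.1230
  (214 − 151.600)²/151.600 = 25.6844
  (237 − 174.600)²/174.600 = 22.3010
  (54 − 116.400)²/116.400 = 33.4515
χ² = 17.1230 + 25.6844 + 22.3010 + 33.4515 = 98.56

98.56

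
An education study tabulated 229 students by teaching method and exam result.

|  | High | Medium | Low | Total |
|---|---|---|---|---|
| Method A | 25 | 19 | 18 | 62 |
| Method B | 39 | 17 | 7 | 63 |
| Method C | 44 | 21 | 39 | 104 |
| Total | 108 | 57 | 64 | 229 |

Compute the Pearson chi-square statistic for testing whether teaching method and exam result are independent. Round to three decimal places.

Grand total N = 229.
Expected counts (row total × column total / N):
  Method A, High: 62×108/229 = 29.2402
  Method A, Medium: 62×57/229 = 15.4323
  Method A, Low: 62×64/229 = 17.3275
  Method B, High: 63×108/229 = 29.7118
  Method B, Medium: 63×57/229 = 15.6812
  Method B, Low: 63×64/229 = 17.6070
  Method C, High: 104×108/229 = 49.0480
  Method C, Medium: 104×57/229 = 25.8865
  Method C, Low: 104×64/229 = 29.0655
Contributions (O − E)²/E:
  (25 − 29.2402)²/29.2402 = 0.6149
  (19 − 15.4323)²/15.4323 = 0.8248
  (18 − 17.3275)²/17.3275 = 0.0261
  (39 − 29.7118)²/29.7118 = 2.9036
  (17 − 15.6812)²/15.6812 = 0.1109
  (7 − 17.6070)²/17.6070 = 6.3900
  (44 − 49.0480)²/49.0480 = 0.5195
  (21 − 25.8865)²/25.8865 = 0.9224
  (39 − 29.0655)²/29.0655 = 3.3956
χ² = 0.6149 + 0.8248 + 0.0261 + 2.9036 + 0.1109 + 6.3900 + 0.5195 + 0.9224 + 3.3956 = 15.708

15.708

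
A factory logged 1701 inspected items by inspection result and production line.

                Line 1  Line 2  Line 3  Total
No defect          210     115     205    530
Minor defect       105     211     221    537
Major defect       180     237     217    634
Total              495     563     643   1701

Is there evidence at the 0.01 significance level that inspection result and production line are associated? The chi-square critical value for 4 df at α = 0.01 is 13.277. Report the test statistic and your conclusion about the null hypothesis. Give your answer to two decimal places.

Grand total N = 1701.
Expected counts (row total × column total / N):
  No defect, Line 1: 530×495/1701 = 154.2328
  No defect, Line 2: 530×563/1701 = 175.4203
  No defect, Line 3: 530×643/1701 = 200.3469
  Minor defect, Line 1: 537×495/1701 = 156.2698
  Minor defect, Line 2: 537×563/1701 = 177.7372
  Minor defect, Line 3: 537×643/1701 = 202.9929
  Major defect, Line 1: 634×495/1701 = 184.4974
  Major defect, Line 2: 634×563/1701 = 209.8424
  Major defect, Line 3: 634×643/1701 = 239.6602
Contributions (O − E)²/E:
  (210 − 154.2328)²/154.2328 = 20.1642
  (115 − 175.4203)²/175.4203 = 20.8107
  (205 − 200.3469)²/200.3469 = 0.1081
  (105 − 156.2698)²/156.2698 = 16.8209
  (211 − 177.7372)²/177.7372 = 6.2250
  (221 − 202.9929)²/202.9929 = 1.5974
  (180 − 184.4974)²/184.4974 = 0.1096
  (237 − 209.8424)²/209.8424 = 3.5147
  (217 − 239.6602)²/239.6602 = 2.1426
χ² = 20.1642 + 20.8107 + 0.1081 + 16.8209 + 6.2250 + 1.5974 + 0.1096 + 3.5147 + 2.1426 = 71.49
df = (3−1)(3−1) = 4. Since 71.49 > 13.277, reject the null hypothesis of independence at α = 0.01.

71.49; reject H₀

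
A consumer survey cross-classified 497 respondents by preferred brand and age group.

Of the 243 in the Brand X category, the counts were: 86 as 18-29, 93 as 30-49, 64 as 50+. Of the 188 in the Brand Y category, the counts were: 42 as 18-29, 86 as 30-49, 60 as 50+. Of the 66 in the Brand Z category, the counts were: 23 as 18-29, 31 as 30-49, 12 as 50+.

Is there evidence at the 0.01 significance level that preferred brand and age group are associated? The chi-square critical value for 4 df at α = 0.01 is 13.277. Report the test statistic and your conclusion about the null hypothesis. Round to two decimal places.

11.79; fail to reject H₀

Row totals: 243, 188, 66. Column totals: 151, 210, 136. Grand total N = 497.
Expected counts (row total × column total / N):
  Brand X, 18-29: 243×151/497 = 73.829
  Brand X, 30-49: 243×210/497 = 102.676
  Brand X, 50+: 243×136/497 = 66.495
  Brand Y, 18-29: 188×151/497 = 57.119
  Brand Y, 30-49: 188×210/497 = 79.437
  Brand Y, 50+: 188×136/497 = 51.445
  Brand Z, 18-29: 66×151/497 = 20.052
  Brand Z, 30-49: 66×210/497 = 27.887
  Brand Z, 50+: 66×136/497 = 18.060
Contributions (O − E)²/E:
  (86 − 73.829)²/73.829 = 2.0064
  (93 − 102.676)²/102.676 = 0.9118
  (64 − 66.495)²/66.495 = 0.0936
  (42 − 57.119)²/57.119 = 4.0019
  (86 − 79.437)²/79.437 = 0.5422
  (60 − 51.445)²/51.445 = 1.4226
  (23 − 20.052)²/20.052 = 0.4334
  (31 − 27.887)²/27.887 = 0.3475
  (12 − 18.060)²/18.060 = 2.0334
χ² = 2.0064 + 0.9118 + 0.0936 + 4.0019 + 0.5422 + 1.4226 + 0.4334 + 0.3475 + 2.0334 = 11.79
df = (3−1)(3−1) = 4. Since 11.79 < 13.277, fail to reject the null hypothesis of independence at α = 0.01.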